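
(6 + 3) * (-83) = -747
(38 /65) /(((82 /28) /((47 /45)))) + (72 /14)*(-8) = -34363372 /839475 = -40.93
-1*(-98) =98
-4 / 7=-0.57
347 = 347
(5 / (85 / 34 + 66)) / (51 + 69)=0.00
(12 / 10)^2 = 36 / 25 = 1.44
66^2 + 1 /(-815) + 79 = 3614524 /815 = 4435.00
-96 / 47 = -2.04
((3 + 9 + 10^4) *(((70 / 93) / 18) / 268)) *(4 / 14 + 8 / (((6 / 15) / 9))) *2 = 31587860 / 56079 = 563.27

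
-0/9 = 0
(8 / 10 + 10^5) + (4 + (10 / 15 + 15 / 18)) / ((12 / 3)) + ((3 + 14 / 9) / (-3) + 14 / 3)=100005.32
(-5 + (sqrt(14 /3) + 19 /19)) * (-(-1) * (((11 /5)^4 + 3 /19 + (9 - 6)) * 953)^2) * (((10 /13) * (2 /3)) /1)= -111391952382173008 /84609375 + 27847988095543252 * sqrt(42) /253828125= -605528907.91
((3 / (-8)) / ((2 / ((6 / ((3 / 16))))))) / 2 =-3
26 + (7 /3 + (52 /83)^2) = 593677 /20667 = 28.73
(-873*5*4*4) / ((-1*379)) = 69840 / 379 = 184.27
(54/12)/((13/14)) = 63/13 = 4.85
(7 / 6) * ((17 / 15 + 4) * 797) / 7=61369 / 90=681.88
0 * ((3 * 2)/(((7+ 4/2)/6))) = 0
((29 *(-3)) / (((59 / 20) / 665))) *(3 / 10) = -5883.56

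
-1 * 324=-324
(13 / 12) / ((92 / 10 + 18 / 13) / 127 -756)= -107315 / 74881104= -0.00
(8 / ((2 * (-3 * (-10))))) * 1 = 0.13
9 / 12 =3 / 4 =0.75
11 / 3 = 3.67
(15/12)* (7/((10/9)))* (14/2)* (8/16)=441/16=27.56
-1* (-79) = 79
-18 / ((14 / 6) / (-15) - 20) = 810 / 907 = 0.89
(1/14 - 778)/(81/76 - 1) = -11824.51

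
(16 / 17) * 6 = 5.65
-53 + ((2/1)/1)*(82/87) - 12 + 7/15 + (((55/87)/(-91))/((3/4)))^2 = -176702352796/2820550005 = -62.65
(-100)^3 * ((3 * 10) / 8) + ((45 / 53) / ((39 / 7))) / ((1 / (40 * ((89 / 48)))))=-5167484425 / 1378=-3749988.70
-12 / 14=-6 / 7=-0.86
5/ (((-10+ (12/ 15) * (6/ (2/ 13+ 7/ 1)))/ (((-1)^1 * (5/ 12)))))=3875/ 17352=0.22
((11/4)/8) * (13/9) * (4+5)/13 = 11/32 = 0.34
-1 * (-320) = 320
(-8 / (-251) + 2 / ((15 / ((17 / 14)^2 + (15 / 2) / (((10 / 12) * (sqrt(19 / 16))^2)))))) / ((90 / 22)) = 19108991 / 63093870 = 0.30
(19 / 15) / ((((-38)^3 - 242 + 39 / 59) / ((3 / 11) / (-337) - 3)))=4156668 / 60270018545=0.00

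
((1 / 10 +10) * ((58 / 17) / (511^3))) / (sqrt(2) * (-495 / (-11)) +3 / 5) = 0.00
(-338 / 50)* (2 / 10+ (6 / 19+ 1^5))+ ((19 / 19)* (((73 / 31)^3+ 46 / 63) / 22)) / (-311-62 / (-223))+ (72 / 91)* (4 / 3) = -73830343955096983 / 8030441486135250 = -9.19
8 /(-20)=-2 /5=-0.40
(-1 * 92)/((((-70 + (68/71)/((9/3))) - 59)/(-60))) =-42.90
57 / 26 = 2.19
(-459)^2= 210681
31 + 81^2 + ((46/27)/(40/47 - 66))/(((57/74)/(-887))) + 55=15732675901/2356209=6677.11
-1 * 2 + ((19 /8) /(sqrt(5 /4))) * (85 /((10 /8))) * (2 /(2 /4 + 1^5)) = -2 + 1292 * sqrt(5) /15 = 190.60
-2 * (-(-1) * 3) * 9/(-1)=54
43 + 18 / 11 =491 / 11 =44.64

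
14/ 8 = 7/ 4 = 1.75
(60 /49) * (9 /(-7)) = -540 /343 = -1.57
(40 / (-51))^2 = 1600 / 2601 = 0.62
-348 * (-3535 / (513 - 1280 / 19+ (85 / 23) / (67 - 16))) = 115197570 / 41737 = 2760.08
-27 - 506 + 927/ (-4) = -3059/ 4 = -764.75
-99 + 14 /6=-290 /3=-96.67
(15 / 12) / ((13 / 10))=25 / 26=0.96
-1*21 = -21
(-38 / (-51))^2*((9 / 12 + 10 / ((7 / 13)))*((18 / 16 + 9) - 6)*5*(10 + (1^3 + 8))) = 204089545 / 48552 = 4203.52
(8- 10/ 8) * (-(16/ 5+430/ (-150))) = -2.25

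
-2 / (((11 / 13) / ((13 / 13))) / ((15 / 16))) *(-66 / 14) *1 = 585 / 56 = 10.45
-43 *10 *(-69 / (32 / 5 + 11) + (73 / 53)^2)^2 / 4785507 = -12207798055480 / 31756119681507147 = -0.00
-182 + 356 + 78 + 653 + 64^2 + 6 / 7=35013 / 7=5001.86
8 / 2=4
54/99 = 6/11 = 0.55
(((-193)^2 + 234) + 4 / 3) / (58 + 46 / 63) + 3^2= 647.25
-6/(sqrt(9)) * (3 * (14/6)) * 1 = -14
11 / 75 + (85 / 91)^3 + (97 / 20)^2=22140627113 / 904285200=24.48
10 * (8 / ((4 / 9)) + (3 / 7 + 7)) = 1780 / 7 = 254.29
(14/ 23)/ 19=14/ 437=0.03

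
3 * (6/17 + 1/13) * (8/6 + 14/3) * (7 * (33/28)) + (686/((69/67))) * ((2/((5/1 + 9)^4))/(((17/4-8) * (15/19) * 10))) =7665522146/120085875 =63.83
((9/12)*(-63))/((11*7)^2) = -0.01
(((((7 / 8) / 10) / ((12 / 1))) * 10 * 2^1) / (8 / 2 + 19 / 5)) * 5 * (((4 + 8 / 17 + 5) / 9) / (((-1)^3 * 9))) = -28175 / 2577744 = -0.01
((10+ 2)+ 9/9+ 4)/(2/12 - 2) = -102/11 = -9.27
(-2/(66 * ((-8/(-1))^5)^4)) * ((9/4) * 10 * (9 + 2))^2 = -7425/4611686018427387904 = -0.00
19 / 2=9.50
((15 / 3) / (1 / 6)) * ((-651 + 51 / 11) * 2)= -426600 / 11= -38781.82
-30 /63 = -0.48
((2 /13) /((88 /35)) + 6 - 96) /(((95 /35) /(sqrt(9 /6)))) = -360115 * sqrt(6) /21736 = -40.58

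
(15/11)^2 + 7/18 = 2.25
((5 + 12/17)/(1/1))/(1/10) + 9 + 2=1157/17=68.06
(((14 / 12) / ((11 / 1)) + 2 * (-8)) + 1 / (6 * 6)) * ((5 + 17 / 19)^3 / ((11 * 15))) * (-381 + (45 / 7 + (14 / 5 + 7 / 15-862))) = 40824681368576 / 1680626475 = 24291.35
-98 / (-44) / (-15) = -49 / 330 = -0.15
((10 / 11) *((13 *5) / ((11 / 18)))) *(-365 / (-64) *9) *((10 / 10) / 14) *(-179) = -1719943875 / 27104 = -63457.20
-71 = -71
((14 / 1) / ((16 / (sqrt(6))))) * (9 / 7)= 9 * sqrt(6) / 8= 2.76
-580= -580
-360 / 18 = -20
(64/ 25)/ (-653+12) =-64/ 16025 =-0.00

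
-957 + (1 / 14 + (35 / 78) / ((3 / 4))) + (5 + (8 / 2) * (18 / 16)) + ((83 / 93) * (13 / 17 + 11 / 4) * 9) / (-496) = -946.89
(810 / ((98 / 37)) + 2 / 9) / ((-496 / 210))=-674815 / 5208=-129.57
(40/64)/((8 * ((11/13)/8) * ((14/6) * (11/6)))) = 585/3388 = 0.17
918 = 918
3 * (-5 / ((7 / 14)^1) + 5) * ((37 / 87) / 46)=-185 / 1334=-0.14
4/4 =1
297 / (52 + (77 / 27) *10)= 8019 / 2174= 3.69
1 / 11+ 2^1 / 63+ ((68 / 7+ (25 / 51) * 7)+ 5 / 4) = 684161 / 47124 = 14.52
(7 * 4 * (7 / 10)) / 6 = 49 / 15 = 3.27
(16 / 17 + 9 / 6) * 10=415 / 17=24.41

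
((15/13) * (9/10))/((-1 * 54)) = -1/52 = -0.02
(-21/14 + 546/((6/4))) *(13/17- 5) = -26100/17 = -1535.29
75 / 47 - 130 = -6035 / 47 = -128.40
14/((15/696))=3248/5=649.60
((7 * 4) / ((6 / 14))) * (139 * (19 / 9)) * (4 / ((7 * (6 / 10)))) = 1478960 / 81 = 18258.77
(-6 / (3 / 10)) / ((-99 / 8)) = 160 / 99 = 1.62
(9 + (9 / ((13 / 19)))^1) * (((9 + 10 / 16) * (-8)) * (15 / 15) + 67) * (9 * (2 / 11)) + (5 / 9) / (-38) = -17729995 / 48906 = -362.53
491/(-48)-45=-2651/48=-55.23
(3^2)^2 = 81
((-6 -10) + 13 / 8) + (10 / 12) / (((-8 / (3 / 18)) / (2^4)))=-1055 / 72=-14.65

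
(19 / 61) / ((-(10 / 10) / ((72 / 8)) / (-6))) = 1026 / 61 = 16.82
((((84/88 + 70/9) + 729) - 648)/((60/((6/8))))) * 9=17767/1760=10.09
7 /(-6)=-7 /6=-1.17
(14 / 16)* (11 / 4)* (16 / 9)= 77 / 18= 4.28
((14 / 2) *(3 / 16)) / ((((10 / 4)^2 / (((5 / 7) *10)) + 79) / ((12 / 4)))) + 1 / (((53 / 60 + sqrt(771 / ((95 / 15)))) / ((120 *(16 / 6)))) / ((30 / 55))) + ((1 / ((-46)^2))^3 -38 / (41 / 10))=-26338765944975533289767 / 2509963609583817792064 + 20736000 *sqrt(4883) / 91007719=5.43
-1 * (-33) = 33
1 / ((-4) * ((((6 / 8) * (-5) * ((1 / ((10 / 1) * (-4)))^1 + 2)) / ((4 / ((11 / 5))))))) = 160 / 2607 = 0.06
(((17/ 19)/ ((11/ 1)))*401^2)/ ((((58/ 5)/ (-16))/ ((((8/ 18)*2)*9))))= -874757440/ 6061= -144325.60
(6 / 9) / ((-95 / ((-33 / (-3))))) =-22 / 285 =-0.08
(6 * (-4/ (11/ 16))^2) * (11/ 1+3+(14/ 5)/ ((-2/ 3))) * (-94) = -187102.57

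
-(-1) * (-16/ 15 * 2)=-32/ 15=-2.13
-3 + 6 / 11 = -27 / 11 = -2.45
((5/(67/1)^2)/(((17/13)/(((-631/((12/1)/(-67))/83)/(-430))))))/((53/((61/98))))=-500383/506737983696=-0.00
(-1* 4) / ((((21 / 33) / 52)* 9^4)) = -2288 / 45927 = -0.05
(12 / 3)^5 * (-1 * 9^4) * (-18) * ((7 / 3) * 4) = 1128701952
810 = 810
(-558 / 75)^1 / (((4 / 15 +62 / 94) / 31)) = -813006 / 3265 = -249.01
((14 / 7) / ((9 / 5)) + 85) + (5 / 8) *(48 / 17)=87.88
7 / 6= 1.17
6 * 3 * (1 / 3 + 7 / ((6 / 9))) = 195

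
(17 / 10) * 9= 153 / 10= 15.30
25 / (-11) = -25 / 11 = -2.27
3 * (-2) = -6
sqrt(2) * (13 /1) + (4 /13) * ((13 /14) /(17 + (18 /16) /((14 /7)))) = 32 /1967 + 13 * sqrt(2) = 18.40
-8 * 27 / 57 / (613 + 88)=-72 / 13319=-0.01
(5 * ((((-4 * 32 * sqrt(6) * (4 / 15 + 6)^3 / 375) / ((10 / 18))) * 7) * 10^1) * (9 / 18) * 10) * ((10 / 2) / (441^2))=-212629504 * sqrt(6) / 31255875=-16.66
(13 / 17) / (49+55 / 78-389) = -0.00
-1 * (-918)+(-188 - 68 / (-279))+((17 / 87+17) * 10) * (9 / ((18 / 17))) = 17734282 / 8091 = 2191.85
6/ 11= 0.55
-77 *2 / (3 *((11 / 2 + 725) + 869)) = -44 / 1371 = -0.03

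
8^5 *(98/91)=458752/13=35288.62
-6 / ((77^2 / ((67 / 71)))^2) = -26934 / 177206479681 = -0.00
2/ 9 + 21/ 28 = 35/ 36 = 0.97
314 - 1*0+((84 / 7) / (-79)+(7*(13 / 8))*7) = 248675 / 632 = 393.47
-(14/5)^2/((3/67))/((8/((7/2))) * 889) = -3283/38100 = -0.09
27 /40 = 0.68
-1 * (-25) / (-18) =-25 / 18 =-1.39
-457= -457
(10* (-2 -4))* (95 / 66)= -950 / 11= -86.36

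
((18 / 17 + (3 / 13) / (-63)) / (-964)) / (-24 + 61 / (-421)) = 2061637 / 45477437460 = 0.00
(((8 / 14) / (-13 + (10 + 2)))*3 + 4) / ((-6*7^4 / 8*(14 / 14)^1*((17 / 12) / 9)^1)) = -2304 / 285719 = -0.01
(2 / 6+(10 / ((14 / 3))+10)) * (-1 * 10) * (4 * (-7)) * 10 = 104800 / 3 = 34933.33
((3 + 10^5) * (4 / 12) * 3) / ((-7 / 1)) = -14286.14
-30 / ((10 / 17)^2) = -867 / 10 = -86.70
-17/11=-1.55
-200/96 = -2.08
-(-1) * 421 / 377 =421 / 377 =1.12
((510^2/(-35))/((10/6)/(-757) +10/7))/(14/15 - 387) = 70882452/5252437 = 13.50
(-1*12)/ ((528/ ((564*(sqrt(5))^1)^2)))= -397620/ 11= -36147.27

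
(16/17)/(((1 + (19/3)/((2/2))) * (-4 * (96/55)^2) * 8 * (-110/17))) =5/24576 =0.00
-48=-48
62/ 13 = 4.77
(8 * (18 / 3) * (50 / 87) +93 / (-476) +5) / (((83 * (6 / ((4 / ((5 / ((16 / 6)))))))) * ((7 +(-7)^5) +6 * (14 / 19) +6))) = -5663558 / 685295248995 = -0.00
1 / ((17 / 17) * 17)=1 / 17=0.06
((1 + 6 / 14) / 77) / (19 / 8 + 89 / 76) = 1520 / 290521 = 0.01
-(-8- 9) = 17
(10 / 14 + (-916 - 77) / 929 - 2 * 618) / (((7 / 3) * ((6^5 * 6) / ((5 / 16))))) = -20100035 / 5663540736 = -0.00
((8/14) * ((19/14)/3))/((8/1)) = 19/588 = 0.03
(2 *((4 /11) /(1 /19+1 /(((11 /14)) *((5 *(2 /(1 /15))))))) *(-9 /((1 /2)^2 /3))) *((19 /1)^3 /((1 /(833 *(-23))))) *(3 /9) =56295733655.95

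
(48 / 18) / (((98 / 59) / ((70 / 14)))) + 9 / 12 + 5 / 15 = 5357 / 588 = 9.11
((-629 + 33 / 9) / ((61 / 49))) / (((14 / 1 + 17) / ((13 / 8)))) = -298753 / 11346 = -26.33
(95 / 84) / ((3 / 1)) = 0.38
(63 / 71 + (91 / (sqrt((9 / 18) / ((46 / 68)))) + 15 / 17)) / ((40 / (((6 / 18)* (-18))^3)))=-2457* sqrt(391) / 85-57672 / 6035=-581.13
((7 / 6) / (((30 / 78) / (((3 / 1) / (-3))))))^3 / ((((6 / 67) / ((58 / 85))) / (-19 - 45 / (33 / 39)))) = 581282815841 / 37867500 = 15350.44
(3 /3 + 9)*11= 110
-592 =-592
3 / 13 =0.23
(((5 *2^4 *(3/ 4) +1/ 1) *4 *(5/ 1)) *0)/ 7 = 0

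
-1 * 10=-10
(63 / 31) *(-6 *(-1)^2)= -378 / 31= -12.19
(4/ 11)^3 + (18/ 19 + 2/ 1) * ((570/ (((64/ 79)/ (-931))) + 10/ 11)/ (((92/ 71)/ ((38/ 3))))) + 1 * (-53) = -13866175488323/ 734712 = -18872939.99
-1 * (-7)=7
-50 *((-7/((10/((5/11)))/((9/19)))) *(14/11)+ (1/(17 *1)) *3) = 30000/39083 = 0.77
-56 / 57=-0.98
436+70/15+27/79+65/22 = 2314823/5214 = 443.96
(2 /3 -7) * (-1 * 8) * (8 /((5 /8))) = 9728 /15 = 648.53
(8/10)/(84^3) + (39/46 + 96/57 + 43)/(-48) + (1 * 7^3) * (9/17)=1988480399273/11007995040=180.64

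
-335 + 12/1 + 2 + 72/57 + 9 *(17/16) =-94293/304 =-310.17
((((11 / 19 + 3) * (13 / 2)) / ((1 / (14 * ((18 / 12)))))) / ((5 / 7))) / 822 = 10829 / 13015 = 0.83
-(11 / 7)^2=-121 / 49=-2.47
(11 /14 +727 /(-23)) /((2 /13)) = -129025 /644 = -200.35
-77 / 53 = -1.45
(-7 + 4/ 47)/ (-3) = 325/ 141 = 2.30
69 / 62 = 1.11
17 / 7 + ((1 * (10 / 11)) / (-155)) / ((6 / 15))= 5762 / 2387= 2.41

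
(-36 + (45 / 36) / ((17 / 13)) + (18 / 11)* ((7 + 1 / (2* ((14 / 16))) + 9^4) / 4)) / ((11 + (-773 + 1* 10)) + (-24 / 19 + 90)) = -4.00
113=113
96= 96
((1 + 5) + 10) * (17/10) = 136/5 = 27.20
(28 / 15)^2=784 / 225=3.48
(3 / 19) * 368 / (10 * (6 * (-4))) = -23 / 95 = -0.24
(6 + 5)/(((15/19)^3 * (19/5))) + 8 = 9371/675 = 13.88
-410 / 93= -4.41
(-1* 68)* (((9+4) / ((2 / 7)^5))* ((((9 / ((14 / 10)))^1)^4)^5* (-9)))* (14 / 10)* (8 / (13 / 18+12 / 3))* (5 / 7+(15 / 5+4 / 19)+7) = 141916943140764103530038520812988281250 / 90203668688917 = 1573294581068418643731059.00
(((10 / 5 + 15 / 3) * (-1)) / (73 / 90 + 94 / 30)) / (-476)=9 / 2414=0.00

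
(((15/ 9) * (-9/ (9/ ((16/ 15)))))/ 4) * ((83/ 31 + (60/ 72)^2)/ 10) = -3763/ 25110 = -0.15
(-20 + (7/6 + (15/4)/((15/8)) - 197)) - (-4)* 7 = -1115/6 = -185.83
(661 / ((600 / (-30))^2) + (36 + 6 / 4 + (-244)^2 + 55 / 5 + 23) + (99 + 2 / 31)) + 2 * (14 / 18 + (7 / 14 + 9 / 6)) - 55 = 6657919019 / 111600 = 59658.77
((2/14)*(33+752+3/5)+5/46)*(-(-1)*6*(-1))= -542589/805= -674.02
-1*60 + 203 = 143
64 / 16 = 4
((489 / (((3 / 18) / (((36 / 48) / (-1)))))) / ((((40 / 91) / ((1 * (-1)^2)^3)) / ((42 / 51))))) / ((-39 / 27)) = 2854.18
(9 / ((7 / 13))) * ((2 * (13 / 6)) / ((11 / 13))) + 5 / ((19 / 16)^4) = 884177071 / 10034717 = 88.11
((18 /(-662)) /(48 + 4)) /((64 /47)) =-423 /1101568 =-0.00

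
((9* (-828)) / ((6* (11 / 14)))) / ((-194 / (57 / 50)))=247779 / 26675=9.29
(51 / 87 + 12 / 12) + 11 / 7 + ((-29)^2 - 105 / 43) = 7347337 / 8729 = 841.72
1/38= 0.03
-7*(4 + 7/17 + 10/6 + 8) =-5026/51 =-98.55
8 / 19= 0.42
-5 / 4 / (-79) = 5 / 316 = 0.02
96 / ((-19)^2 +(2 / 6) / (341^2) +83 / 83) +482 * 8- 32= 482932671536 / 126281167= 3824.27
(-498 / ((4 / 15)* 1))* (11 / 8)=-41085 / 16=-2567.81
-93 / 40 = -2.32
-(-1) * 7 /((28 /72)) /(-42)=-3 /7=-0.43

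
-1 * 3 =-3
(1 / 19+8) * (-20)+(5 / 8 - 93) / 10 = -258841 / 1520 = -170.29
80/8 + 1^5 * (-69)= -59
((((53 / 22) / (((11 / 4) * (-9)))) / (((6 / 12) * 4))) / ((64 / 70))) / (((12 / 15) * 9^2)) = -9275 / 11290752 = -0.00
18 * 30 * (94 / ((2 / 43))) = 1091340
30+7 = 37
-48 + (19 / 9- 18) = -63.89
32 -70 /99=3098 /99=31.29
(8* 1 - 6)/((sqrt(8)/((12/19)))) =6* sqrt(2)/19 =0.45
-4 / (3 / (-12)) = 16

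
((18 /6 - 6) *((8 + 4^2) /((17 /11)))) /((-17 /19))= 52.07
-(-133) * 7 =931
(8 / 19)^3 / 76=128 / 130321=0.00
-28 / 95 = -0.29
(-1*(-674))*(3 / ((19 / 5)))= 10110 / 19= 532.11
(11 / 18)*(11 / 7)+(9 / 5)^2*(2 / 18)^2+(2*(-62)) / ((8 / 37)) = -901687 / 1575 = -572.50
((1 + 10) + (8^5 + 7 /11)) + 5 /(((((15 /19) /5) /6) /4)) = 33539.64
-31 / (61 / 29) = -899 / 61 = -14.74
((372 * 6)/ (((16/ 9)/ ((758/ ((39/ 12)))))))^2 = 14490782168976/ 169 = 85744273189.21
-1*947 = -947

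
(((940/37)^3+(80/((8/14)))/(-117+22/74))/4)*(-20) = -8965498323650/109359827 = -81981.64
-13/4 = -3.25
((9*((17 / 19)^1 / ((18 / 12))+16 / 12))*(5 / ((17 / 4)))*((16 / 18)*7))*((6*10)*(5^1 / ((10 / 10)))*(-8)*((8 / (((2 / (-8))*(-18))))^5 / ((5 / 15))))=-103347650560000 / 6357609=-16255741.83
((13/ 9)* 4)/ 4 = 13/ 9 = 1.44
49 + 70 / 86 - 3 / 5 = 10581 / 215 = 49.21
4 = 4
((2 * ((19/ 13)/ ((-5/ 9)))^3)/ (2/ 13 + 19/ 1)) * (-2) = 6666948/ 1753375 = 3.80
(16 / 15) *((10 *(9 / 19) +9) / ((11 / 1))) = 1392 / 1045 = 1.33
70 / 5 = 14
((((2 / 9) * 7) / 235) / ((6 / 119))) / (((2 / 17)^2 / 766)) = 7265.74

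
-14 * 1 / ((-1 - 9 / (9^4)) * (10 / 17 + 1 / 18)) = 1561518 / 71905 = 21.72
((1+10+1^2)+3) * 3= 45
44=44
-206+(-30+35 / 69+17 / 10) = -233.79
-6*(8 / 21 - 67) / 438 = 1399 / 1533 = 0.91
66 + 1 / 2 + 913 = 1959 / 2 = 979.50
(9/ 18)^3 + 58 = 465/ 8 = 58.12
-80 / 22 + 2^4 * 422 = 74232 / 11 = 6748.36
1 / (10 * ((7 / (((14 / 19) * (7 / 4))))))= 7 / 380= 0.02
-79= -79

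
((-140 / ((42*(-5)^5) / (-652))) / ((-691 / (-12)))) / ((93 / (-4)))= 20864 / 40164375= 0.00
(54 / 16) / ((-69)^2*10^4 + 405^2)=3 / 42465800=0.00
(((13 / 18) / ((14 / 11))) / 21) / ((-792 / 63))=-13 / 6048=-0.00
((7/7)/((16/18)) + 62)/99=505/792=0.64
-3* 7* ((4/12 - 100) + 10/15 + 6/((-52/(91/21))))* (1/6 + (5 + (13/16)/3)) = 363573/32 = 11361.66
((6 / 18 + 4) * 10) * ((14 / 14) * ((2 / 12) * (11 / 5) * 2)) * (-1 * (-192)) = 18304 / 3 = 6101.33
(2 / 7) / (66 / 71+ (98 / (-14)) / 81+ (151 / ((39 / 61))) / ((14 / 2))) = 74763 / 9049373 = 0.01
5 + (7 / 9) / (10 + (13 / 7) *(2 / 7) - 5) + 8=32050 / 2439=13.14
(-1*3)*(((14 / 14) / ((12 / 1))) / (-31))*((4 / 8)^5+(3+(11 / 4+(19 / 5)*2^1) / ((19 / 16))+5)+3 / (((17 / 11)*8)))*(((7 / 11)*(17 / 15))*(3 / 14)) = 878027 / 41465600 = 0.02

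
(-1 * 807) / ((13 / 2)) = -1614 / 13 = -124.15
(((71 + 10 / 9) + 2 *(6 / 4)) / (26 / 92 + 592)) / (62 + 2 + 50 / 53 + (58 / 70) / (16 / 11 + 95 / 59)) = 2549592136 / 1311096657007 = 0.00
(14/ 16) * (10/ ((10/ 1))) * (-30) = -26.25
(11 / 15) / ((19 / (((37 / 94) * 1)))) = 407 / 26790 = 0.02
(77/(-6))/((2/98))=-3773/6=-628.83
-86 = -86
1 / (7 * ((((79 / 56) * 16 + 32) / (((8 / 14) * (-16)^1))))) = -32 / 1337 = -0.02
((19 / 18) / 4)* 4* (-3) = -19 / 6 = -3.17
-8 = -8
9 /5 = 1.80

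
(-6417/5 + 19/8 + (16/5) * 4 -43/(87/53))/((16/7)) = -31532081/55680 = -566.31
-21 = -21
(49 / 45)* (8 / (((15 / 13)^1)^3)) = 861224 / 151875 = 5.67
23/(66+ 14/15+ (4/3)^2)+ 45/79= 220905/244268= 0.90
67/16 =4.19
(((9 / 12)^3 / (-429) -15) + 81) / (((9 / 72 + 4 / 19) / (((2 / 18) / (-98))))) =-78071 / 350064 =-0.22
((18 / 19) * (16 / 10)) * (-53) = -7632 / 95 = -80.34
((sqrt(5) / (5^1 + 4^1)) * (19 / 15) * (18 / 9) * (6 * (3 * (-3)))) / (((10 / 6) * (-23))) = 228 * sqrt(5) / 575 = 0.89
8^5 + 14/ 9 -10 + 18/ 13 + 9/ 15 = 32761.54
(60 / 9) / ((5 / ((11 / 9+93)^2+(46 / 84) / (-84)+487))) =297351785 / 23814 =12486.43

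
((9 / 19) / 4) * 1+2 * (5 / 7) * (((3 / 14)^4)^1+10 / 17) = 41768957 / 43429288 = 0.96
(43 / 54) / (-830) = -43 / 44820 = -0.00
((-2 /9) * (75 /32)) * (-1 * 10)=125 /24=5.21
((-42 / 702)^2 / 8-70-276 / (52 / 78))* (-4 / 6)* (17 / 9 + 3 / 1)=1577.48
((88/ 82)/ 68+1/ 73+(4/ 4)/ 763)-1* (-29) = 29.03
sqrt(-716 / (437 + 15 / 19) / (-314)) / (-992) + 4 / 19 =4 / 19 - sqrt(2220727163) / 647739296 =0.21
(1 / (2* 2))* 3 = 3 / 4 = 0.75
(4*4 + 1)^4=83521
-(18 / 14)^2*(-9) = 729 / 49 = 14.88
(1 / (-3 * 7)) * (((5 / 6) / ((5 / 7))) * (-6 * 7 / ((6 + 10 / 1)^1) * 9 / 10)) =21 / 160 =0.13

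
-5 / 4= -1.25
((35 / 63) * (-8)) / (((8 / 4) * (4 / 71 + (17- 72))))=1420 / 35109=0.04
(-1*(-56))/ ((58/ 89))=2492/ 29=85.93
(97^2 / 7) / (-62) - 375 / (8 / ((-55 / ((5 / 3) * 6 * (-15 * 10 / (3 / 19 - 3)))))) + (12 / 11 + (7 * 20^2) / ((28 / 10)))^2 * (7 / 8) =6999474861285 / 7982128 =876893.34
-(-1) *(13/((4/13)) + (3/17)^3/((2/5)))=830567/19652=42.26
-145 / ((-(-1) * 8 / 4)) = -145 / 2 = -72.50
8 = 8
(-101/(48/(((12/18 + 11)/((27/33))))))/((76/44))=-427735/24624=-17.37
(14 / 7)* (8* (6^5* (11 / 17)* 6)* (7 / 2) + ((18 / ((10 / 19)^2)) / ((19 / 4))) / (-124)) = 22273571493 / 13175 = 1690593.66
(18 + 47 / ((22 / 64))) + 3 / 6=3415 / 22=155.23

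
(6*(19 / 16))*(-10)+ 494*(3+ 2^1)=9595 / 4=2398.75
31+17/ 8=265/ 8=33.12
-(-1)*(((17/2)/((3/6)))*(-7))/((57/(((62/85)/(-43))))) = 434/12255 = 0.04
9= 9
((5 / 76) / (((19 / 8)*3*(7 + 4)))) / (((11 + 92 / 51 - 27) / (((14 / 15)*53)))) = -6307 / 2156253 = -0.00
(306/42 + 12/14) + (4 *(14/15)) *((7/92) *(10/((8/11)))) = 11639/966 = 12.05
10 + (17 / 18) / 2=377 / 36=10.47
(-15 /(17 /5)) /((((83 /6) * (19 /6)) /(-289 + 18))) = 731700 /26809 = 27.29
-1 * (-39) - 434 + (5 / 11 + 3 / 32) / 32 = -4449087 / 11264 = -394.98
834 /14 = 417 /7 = 59.57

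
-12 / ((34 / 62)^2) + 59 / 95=-1078489 / 27455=-39.28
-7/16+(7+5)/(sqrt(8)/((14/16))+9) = 60473/55312 - 1344 * sqrt(2)/3457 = 0.54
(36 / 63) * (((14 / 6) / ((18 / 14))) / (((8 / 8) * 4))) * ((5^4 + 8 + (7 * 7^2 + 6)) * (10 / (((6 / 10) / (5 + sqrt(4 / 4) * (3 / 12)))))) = 601475 / 27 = 22276.85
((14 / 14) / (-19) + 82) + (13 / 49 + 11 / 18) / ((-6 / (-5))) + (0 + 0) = 8313079 / 100548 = 82.68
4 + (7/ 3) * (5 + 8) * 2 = 64.67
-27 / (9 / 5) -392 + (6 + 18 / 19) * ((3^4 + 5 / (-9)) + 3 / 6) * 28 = 15338.82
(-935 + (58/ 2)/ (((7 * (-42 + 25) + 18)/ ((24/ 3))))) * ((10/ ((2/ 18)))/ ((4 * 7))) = -3012.74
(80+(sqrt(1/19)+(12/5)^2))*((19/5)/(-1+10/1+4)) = 25.14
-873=-873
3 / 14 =0.21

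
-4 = -4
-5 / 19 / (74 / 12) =-30 / 703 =-0.04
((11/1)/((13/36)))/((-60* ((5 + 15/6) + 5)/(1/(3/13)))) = -22/125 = -0.18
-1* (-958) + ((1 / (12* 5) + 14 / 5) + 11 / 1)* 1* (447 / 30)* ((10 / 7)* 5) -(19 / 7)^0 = 203909 / 84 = 2427.49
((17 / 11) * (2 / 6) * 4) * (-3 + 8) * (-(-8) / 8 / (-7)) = -340 / 231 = -1.47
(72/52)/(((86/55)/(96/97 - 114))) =-5426190/54223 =-100.07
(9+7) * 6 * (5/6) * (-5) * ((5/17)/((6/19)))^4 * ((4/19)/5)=-85737500/6765201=-12.67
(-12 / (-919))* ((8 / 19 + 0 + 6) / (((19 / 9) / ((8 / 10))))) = 52704 / 1658795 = 0.03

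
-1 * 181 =-181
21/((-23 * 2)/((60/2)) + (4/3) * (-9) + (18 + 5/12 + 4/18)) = 4.11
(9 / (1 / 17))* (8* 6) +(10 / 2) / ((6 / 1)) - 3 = 44051 / 6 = 7341.83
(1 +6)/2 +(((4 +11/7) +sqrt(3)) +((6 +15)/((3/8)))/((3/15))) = sqrt(3) +4047/14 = 290.80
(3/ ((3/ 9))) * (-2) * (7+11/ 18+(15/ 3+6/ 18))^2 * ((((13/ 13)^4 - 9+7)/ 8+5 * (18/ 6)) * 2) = -6460391/ 72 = -89727.65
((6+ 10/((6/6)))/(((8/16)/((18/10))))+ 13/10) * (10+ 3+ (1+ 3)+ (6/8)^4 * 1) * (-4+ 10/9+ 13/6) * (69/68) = -780700063/1044480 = -747.45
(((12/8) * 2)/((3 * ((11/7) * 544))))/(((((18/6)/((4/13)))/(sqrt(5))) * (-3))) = -7 * sqrt(5)/175032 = -0.00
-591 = -591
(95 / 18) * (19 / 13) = 7.71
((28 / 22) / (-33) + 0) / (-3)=14 / 1089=0.01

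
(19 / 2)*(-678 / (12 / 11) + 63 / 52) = -612845 / 104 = -5892.74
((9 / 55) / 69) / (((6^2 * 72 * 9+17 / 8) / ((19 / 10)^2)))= 2166 / 5902521625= 0.00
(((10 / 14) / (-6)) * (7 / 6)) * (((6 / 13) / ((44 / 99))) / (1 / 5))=-75 / 104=-0.72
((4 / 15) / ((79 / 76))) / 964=76 / 285585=0.00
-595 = -595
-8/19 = -0.42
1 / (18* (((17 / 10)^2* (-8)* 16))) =-25 / 166464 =-0.00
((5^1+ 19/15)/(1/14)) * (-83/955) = -109228/14325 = -7.62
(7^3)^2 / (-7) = -16807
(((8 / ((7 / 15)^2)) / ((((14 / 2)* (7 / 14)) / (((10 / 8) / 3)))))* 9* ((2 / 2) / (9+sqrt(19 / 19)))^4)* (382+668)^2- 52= 30011 / 7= 4287.29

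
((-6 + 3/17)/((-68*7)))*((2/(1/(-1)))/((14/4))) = -99/14161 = -0.01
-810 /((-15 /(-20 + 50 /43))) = -43740 /43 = -1017.21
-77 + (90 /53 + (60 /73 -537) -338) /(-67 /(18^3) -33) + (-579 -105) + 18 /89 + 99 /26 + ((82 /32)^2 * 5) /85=-2738609362024656021 /3750624583117568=-730.17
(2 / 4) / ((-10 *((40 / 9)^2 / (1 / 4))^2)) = -6561 / 819200000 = -0.00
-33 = -33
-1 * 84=-84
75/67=1.12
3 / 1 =3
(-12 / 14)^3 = -216 / 343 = -0.63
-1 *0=0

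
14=14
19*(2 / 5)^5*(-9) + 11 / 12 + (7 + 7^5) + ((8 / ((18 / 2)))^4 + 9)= 1379679058457 / 82012500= 16822.79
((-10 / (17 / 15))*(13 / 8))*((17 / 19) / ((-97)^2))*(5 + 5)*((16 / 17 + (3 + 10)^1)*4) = -2310750 / 3039107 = -0.76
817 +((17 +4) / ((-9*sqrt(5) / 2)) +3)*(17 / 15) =4102 / 5- 238*sqrt(5) / 225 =818.03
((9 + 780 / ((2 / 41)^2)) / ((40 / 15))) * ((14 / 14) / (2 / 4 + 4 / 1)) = 27317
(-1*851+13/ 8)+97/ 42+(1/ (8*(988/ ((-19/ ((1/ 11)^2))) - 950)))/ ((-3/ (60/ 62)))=-10569442763/ 12477717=-847.07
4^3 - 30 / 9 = 182 / 3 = 60.67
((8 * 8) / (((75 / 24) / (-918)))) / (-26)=235008 / 325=723.10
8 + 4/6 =26/3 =8.67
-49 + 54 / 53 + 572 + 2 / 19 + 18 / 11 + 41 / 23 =134402684 / 254771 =527.54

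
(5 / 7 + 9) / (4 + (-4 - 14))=-34 / 49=-0.69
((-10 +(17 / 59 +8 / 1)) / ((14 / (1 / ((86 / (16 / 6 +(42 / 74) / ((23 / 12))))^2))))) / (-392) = 361163981 / 975539061821268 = 0.00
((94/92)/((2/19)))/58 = 893/5336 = 0.17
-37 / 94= -0.39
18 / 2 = 9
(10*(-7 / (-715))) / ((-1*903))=-0.00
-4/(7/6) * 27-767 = -6017/7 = -859.57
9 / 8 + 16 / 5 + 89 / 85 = 3653 / 680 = 5.37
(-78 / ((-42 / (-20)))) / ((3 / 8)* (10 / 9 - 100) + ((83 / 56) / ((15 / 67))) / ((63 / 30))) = 32760 / 29927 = 1.09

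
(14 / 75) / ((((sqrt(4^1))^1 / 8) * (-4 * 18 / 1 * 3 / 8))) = -56 / 2025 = -0.03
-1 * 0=0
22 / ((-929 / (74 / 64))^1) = -407 / 14864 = -0.03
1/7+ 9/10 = 73/70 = 1.04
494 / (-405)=-494 / 405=-1.22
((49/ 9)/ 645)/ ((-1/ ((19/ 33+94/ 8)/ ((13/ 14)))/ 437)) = -243872657/ 4980690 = -48.96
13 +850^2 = 722513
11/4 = 2.75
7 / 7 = 1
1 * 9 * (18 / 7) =162 / 7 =23.14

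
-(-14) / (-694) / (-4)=7 / 1388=0.01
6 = 6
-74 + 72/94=-3442/47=-73.23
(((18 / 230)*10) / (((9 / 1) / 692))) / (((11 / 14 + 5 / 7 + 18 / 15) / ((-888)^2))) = 1212605440 / 69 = 17573991.88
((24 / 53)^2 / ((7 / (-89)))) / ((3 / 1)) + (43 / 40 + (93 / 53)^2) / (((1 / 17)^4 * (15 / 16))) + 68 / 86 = 23467867096424 / 63413175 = 370078.73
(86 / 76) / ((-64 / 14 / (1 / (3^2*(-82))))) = 301 / 897408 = 0.00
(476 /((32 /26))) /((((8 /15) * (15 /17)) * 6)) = 26299 /192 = 136.97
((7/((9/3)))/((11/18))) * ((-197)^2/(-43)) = -1629978/473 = -3446.04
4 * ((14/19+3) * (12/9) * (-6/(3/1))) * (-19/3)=2272/9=252.44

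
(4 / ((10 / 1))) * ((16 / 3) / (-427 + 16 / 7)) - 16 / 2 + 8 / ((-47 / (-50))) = 1059752 / 2095965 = 0.51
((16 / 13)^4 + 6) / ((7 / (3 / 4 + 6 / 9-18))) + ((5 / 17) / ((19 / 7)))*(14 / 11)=-83162638817 / 4262043786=-19.51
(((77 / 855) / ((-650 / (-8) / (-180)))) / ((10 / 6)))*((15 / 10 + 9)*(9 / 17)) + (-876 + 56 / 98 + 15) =-3163767029 / 3674125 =-861.09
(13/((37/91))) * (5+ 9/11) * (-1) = -75712/407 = -186.02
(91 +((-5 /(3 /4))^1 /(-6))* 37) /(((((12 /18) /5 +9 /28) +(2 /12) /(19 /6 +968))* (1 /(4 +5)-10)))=-2909887260 /99090553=-29.37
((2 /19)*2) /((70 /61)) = 122 /665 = 0.18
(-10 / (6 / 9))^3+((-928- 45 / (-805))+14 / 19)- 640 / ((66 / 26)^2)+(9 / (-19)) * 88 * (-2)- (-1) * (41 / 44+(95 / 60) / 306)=-5867754479353 / 1359150408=-4317.22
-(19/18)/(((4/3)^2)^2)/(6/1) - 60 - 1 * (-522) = 473031/1024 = 461.94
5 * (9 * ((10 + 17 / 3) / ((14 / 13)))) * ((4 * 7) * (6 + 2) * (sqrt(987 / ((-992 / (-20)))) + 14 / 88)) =256620 / 11 + 36660 * sqrt(305970) / 31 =677468.31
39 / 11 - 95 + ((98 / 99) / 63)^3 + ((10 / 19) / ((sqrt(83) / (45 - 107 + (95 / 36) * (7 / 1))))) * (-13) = -64690184422 / 707347971 + 101855 * sqrt(83) / 28386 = -58.76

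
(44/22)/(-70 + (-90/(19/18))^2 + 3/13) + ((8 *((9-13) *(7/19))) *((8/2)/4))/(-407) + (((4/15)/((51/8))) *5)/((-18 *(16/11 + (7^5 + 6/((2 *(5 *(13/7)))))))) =31614328925862337430/1081059024809993613417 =0.03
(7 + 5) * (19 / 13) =228 / 13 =17.54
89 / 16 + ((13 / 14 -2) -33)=-3193 / 112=-28.51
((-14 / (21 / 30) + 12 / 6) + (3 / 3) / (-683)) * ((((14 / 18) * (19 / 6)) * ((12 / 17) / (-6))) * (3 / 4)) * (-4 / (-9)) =1635235 / 940491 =1.74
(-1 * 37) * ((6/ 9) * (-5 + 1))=296/ 3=98.67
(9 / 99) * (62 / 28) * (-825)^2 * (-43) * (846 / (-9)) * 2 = 7753061250 / 7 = 1107580178.57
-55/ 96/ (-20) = 11/ 384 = 0.03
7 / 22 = 0.32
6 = 6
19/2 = 9.50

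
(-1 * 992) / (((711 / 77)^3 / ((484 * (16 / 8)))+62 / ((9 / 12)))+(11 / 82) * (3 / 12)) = -26960895975552 / 2269757463437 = -11.88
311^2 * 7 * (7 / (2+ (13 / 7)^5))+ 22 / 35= 2787895495559 / 14171745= 196722.10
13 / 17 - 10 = -157 / 17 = -9.24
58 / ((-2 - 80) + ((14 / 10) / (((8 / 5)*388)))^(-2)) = 1421 / 4815399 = 0.00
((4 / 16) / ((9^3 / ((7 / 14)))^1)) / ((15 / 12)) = 1 / 7290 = 0.00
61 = 61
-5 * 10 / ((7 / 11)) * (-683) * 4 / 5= 300520 / 7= 42931.43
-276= -276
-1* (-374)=374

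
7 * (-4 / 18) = -14 / 9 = -1.56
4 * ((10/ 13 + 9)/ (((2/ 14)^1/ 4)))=14224/ 13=1094.15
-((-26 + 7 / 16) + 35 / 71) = 28479 / 1136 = 25.07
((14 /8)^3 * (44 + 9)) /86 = 18179 /5504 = 3.30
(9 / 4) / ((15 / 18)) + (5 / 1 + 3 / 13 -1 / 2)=483 / 65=7.43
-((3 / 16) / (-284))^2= -9 / 20647936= -0.00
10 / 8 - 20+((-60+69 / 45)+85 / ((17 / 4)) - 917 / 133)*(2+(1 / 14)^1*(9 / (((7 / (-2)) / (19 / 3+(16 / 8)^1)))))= -2236751 / 55860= -40.04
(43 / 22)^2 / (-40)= -1849 / 19360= -0.10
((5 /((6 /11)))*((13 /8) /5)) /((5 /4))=143 /60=2.38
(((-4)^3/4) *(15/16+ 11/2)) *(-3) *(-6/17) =-1854/17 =-109.06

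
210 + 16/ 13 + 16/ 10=13834/ 65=212.83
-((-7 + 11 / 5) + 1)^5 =2476099 / 3125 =792.35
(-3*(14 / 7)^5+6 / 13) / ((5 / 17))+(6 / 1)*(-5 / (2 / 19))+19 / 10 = -79031 / 130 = -607.93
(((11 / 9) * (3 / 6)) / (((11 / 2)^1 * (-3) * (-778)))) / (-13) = -1 / 273078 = -0.00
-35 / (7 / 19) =-95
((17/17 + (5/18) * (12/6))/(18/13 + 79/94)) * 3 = 17108/8157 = 2.10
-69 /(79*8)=-69 /632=-0.11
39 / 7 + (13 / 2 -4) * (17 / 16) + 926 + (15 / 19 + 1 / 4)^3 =2874175979 / 3072832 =935.35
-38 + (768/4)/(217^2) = -38.00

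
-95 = -95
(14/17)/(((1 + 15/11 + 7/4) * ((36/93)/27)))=13.96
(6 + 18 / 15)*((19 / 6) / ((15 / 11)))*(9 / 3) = 1254 / 25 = 50.16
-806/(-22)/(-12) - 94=-12811/132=-97.05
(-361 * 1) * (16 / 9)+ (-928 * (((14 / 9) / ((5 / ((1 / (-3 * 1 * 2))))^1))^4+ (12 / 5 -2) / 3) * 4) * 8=-1528377518096 / 332150625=-4601.46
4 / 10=0.40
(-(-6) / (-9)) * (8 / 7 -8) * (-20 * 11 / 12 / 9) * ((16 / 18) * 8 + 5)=-112.78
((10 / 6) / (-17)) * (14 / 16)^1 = -35 / 408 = -0.09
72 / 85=0.85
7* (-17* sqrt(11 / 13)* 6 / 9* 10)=-2380* sqrt(143) / 39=-729.76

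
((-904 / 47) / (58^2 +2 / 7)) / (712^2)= -791 / 70138870800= -0.00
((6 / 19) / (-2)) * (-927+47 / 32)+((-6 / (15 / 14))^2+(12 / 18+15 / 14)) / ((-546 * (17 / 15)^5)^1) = 146.10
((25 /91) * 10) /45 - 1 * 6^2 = -29434 /819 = -35.94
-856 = -856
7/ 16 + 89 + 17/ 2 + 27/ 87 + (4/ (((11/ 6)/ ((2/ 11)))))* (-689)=-9829381/ 56144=-175.07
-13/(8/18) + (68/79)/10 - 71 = -158259/1580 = -100.16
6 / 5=1.20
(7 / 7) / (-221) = -1 / 221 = -0.00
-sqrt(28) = -2 * sqrt(7) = -5.29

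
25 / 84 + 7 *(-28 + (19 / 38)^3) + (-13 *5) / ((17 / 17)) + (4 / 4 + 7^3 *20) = 6601.17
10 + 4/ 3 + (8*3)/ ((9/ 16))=54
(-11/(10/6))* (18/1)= -594/5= -118.80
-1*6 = -6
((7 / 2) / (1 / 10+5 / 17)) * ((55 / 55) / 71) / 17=35 / 4757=0.01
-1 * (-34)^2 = -1156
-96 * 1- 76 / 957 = -91948 / 957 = -96.08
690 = 690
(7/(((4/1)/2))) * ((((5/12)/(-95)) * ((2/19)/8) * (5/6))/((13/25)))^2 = 109375/3653558618112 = 0.00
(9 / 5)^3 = 729 / 125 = 5.83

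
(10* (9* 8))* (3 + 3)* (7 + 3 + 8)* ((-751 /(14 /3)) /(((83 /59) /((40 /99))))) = -22969785600 /6391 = -3594083.18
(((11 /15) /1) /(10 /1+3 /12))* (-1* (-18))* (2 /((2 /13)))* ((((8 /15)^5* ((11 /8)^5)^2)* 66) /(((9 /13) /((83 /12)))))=44022734840265467 /3825792000000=11506.83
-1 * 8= -8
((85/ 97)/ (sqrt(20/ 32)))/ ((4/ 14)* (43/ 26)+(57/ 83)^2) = 10657283* sqrt(10)/ 28706471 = 1.17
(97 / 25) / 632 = 97 / 15800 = 0.01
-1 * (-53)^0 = -1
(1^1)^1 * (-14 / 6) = -7 / 3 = -2.33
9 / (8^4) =9 / 4096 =0.00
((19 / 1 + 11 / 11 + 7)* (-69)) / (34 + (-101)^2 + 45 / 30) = -3726 / 20473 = -0.18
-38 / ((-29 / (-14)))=-532 / 29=-18.34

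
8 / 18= 4 / 9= 0.44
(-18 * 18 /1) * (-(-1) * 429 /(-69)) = 46332 /23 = 2014.43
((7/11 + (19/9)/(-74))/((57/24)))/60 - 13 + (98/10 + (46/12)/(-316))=-2116483951/659779560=-3.21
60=60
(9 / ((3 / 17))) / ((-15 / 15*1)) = -51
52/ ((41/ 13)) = 676/ 41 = 16.49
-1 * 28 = -28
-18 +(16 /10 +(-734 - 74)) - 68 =-4462 /5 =-892.40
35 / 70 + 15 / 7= 37 / 14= 2.64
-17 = -17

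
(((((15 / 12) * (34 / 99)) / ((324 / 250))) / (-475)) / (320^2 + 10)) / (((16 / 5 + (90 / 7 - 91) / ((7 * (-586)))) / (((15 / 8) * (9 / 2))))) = -0.00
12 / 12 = 1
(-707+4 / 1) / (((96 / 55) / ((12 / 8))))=-38665 / 64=-604.14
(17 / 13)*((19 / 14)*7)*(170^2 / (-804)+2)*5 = -11019145 / 5226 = -2108.52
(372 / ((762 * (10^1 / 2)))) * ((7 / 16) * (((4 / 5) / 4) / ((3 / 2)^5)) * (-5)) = -868 / 154305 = -0.01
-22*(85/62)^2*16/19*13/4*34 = -70255900/18259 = -3847.74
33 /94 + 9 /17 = 1407 /1598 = 0.88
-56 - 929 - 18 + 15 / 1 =-988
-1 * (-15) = 15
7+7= 14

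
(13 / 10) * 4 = 26 / 5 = 5.20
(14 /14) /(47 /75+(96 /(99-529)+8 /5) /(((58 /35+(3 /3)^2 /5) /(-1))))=-41925 /4807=-8.72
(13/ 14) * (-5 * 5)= -325/ 14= -23.21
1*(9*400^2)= 1440000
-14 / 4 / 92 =-7 / 184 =-0.04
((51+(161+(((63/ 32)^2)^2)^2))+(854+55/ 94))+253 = 79855582583054895/ 51677046505472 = 1545.28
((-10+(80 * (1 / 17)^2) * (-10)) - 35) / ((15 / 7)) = -19327 / 867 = -22.29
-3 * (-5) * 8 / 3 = 40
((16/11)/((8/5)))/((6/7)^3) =1715/1188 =1.44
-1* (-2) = 2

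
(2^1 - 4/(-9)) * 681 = 4994/3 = 1664.67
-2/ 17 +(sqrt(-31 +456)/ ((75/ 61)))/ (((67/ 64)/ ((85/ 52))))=-2/ 17 +16592 * sqrt(17)/ 2613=26.06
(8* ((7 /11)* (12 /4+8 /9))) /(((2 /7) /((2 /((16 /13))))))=22295 /198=112.60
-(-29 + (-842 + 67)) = 804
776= 776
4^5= 1024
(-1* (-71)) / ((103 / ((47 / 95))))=3337 / 9785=0.34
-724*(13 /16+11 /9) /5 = -53033 /180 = -294.63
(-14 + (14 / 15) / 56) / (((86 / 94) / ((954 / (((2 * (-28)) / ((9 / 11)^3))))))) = 4570718463 / 32050480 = 142.61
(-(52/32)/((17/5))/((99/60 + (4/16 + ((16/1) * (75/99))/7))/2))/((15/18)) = -45045/142613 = -0.32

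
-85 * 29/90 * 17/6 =-8381/108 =-77.60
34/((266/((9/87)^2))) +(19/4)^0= 112006/111853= 1.00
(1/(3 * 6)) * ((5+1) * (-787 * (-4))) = 3148/3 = 1049.33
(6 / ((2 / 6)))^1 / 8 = 9 / 4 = 2.25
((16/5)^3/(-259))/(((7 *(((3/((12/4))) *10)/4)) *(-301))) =8192/341070625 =0.00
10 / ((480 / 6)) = 1 / 8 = 0.12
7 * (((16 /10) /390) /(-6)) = -14 /2925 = -0.00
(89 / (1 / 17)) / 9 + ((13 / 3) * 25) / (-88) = 132169 / 792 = 166.88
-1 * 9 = -9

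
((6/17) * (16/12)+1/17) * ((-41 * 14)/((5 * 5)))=-12.16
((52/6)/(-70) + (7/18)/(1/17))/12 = 4087/7560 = 0.54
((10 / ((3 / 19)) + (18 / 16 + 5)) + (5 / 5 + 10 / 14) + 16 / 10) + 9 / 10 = 12377 / 168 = 73.67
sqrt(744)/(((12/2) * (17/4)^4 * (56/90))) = 960 * sqrt(186)/584647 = 0.02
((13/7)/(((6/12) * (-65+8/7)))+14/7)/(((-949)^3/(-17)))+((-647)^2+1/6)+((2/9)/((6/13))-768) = 2873362313889847057/6876677628054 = 417841.65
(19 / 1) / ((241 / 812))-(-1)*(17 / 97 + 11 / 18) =27268181 / 420786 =64.80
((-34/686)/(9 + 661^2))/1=-17/149866990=-0.00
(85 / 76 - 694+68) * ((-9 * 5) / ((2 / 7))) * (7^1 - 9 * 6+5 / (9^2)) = -3159813685 / 684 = -4619610.65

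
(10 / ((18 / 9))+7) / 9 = 4 / 3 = 1.33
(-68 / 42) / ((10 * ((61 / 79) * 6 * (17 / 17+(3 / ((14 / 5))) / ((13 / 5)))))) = -17459 / 705465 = -0.02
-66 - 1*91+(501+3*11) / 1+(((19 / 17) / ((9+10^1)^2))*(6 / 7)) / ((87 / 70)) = 3531379 / 9367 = 377.00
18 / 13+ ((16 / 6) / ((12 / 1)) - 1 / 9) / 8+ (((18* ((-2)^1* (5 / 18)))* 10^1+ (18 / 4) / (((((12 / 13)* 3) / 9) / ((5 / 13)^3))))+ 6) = -558325 / 6084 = -91.77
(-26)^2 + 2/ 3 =2030/ 3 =676.67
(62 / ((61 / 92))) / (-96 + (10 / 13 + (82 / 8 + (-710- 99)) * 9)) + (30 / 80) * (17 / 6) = 388035651 / 369676592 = 1.05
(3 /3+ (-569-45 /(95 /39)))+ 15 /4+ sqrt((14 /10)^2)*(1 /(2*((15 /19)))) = -3316471 /5700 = -581.84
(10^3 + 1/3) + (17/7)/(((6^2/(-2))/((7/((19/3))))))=38007/38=1000.18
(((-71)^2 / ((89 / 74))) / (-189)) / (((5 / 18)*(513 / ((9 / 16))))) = -186517 / 2130660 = -0.09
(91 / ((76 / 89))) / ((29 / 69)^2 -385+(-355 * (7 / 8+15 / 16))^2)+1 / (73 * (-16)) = -6696181037131 / 11187768295396912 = -0.00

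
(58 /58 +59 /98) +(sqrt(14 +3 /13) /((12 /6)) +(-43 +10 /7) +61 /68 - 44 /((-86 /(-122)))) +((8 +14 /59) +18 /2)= -712219993 /8453284 +sqrt(2405) /26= -82.37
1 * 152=152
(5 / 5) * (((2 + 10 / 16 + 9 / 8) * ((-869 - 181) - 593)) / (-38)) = 162.14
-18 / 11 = -1.64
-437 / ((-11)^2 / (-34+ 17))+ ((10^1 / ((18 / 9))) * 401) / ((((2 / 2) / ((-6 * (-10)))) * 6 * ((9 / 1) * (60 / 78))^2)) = 9403547 / 19602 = 479.72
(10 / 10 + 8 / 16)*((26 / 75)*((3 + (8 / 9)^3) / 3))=35087 / 54675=0.64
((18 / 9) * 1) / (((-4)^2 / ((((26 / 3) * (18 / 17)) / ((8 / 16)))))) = 2.29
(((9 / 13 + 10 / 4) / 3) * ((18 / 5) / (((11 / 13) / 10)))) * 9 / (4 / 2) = 2241 / 11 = 203.73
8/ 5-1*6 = -4.40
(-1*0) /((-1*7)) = 0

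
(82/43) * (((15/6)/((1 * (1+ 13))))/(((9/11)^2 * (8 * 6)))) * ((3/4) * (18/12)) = 24805/2080512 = 0.01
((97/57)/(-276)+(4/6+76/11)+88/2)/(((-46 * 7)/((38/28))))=-8924221/41058864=-0.22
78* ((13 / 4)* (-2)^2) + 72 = 1086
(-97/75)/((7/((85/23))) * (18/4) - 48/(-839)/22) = -30437242/200653515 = -0.15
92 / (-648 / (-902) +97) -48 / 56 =26018 / 308497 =0.08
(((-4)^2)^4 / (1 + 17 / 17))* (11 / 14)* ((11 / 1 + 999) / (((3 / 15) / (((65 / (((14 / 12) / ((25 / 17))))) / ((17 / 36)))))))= 319456051200000 / 14161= 22558862453.22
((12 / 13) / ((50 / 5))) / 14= 3 / 455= 0.01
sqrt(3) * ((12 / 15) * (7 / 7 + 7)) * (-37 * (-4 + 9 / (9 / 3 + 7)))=18352 * sqrt(3) / 25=1271.46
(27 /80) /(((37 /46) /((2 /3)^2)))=69 /370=0.19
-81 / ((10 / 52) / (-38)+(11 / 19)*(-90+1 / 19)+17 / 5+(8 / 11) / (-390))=250887780 / 150785779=1.66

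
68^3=314432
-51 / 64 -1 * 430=-27571 / 64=-430.80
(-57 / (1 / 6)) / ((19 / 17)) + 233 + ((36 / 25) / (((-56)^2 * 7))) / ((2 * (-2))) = -73.00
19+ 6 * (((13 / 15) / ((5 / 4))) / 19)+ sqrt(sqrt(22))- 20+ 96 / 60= 2.98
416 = 416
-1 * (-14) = 14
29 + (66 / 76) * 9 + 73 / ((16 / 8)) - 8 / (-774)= 539167 / 7353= 73.33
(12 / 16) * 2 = 3 / 2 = 1.50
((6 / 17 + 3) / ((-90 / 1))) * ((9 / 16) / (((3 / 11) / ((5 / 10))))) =-209 / 5440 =-0.04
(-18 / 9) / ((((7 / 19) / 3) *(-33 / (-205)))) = -7790 / 77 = -101.17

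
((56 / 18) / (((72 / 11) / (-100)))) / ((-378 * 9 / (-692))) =-190300 / 19683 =-9.67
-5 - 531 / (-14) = 461 / 14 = 32.93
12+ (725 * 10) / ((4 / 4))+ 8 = 7270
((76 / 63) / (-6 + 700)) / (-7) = -0.00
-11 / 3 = -3.67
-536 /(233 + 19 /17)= -2278 /995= -2.29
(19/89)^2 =361/7921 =0.05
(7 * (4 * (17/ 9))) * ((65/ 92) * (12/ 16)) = 7735/ 276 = 28.03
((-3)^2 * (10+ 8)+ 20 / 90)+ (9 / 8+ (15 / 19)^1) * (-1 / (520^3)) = 31203727357381 / 192351744000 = 162.22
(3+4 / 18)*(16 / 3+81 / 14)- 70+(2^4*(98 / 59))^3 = 1454583398753 / 77633262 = 18736.60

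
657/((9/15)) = 1095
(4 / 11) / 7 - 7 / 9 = -503 / 693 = -0.73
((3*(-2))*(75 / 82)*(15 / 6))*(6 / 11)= -3375 / 451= -7.48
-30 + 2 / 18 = -269 / 9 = -29.89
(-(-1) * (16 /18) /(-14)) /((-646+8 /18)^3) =81 /343215146750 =0.00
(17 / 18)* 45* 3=255 / 2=127.50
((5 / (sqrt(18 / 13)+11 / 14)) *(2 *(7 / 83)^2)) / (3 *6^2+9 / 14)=0.00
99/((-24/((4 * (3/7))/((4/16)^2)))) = -792/7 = -113.14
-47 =-47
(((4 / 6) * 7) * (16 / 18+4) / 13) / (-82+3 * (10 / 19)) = -1463 / 67041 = -0.02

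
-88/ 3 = -29.33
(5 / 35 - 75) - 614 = -4822 / 7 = -688.86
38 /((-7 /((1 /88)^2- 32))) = 672619 /3872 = 173.71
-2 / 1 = -2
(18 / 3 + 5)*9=99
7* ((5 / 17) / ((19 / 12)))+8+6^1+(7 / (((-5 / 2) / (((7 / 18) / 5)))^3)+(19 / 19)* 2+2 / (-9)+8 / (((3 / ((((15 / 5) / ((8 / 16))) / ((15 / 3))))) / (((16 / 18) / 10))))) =63878963227 / 3679171875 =17.36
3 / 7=0.43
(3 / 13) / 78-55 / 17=-18573 / 5746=-3.23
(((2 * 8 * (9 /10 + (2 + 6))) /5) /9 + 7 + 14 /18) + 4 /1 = 3362 /225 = 14.94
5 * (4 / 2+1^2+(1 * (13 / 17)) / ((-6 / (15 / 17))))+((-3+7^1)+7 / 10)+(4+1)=34879 / 1445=24.14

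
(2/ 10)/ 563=1/ 2815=0.00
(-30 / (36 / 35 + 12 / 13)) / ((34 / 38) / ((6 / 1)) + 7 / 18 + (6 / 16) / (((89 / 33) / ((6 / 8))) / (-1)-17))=-226634850 / 7663847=-29.57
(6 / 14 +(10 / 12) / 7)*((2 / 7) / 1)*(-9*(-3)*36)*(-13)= -96876 / 49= -1977.06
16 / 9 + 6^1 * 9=502 / 9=55.78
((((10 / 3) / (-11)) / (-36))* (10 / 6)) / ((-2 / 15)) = -125 / 1188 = -0.11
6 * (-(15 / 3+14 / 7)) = -42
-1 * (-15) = 15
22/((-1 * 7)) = -22/7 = -3.14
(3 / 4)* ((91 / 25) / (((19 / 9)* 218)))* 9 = 0.05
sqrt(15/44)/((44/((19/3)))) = 19 *sqrt(165)/2904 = 0.08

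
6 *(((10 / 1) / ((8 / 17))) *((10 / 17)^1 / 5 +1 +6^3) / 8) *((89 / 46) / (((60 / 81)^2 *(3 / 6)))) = 718427313 / 29440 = 24403.10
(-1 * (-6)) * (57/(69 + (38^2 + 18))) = 342/1531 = 0.22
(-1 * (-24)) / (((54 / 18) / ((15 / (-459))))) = -0.26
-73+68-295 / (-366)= -1535 / 366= -4.19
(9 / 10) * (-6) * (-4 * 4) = 432 / 5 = 86.40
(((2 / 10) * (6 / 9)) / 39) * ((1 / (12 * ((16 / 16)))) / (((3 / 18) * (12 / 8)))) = 0.00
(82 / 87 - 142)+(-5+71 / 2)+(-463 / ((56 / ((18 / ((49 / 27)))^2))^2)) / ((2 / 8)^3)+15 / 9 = -4499789257156595 / 49150693326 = -91550.88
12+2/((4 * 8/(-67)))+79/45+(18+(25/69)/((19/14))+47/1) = 23546093/314640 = 74.84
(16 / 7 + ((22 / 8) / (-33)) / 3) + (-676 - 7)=-171547 / 252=-680.74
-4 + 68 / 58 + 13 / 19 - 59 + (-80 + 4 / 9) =-697726 / 4959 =-140.70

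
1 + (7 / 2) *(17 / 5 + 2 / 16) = 1067 / 80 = 13.34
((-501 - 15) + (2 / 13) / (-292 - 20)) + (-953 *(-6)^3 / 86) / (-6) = -79785619 / 87204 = -914.93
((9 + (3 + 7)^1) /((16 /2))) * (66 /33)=19 /4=4.75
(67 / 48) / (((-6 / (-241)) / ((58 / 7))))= 468263 / 1008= 464.55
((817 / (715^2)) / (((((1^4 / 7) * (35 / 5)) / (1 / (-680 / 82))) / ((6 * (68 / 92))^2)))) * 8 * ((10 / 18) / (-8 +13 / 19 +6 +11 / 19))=43278124 / 1893066175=0.02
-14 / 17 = -0.82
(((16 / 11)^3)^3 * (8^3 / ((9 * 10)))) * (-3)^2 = 17592186044416 / 11789738455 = 1492.16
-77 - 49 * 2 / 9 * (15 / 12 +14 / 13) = -102.34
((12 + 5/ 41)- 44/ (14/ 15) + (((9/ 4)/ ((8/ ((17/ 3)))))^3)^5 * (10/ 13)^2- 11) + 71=306139077620232802625874679837/ 458097883037252803599794176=668.28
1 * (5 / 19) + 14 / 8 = 153 / 76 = 2.01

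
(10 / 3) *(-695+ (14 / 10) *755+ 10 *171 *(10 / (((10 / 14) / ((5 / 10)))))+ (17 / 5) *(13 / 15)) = 1850242 / 45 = 41116.49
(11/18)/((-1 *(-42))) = 11/756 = 0.01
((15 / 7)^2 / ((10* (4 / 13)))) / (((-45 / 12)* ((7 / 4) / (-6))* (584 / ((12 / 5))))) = 702 / 125195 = 0.01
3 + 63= 66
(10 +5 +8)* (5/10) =23/2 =11.50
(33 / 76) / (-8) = -0.05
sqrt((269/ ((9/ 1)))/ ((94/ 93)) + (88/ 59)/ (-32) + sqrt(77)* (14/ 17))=sqrt(65883884472* sqrt(77) + 2361999852141)/ 282846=6.06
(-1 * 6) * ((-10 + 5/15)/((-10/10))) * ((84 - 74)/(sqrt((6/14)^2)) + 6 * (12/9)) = -5452/3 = -1817.33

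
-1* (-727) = 727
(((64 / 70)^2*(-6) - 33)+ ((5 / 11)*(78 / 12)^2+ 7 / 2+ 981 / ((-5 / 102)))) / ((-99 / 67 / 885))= 1422412761271 / 118580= 11995385.07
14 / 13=1.08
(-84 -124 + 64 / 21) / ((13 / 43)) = -185072 / 273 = -677.92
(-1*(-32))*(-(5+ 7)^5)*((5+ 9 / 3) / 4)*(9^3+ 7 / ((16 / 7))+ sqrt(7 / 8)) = -11658276864 - 3981312*sqrt(14) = -11673173569.45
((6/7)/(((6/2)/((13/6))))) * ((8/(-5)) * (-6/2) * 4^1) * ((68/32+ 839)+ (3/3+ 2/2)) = 70148/7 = 10021.14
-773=-773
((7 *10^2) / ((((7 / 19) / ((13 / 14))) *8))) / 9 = 6175 / 252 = 24.50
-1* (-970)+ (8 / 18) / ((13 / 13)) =8734 / 9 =970.44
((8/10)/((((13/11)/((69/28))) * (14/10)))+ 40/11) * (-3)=-101487/7007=-14.48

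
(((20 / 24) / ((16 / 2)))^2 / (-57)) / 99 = -25 / 13001472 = -0.00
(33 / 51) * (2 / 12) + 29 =2969 / 102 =29.11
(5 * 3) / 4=15 / 4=3.75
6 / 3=2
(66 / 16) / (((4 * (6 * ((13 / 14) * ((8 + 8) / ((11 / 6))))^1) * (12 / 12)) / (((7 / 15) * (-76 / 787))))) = -112651 / 117861120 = -0.00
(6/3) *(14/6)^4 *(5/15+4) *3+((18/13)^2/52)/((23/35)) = 3154677841/4093011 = 770.75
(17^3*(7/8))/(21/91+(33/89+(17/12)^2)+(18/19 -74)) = -13608312354/222994561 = -61.03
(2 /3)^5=32 /243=0.13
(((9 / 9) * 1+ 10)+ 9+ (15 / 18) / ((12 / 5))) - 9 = 11.35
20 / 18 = 10 / 9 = 1.11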